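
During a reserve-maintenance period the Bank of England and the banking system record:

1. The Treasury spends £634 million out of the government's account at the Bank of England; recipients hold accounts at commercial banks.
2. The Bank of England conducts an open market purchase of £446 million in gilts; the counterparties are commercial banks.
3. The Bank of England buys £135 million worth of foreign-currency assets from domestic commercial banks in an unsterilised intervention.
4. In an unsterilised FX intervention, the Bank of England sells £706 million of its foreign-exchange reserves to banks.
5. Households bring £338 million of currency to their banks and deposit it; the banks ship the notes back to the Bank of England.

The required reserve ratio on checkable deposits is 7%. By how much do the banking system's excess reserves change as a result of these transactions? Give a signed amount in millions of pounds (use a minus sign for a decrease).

+£778.96 million

Government spending £634 million: reserves +£634M, deposits +£634M.
OMO purchase (from banks) £446 million: reserves +£446M, deposits 0.
FX purchase £135 million: reserves +£135M, deposits 0.
FX sale £706 million: reserves −£706M, deposits 0.
Currency deposit £338 million: reserves +£338M, deposits +£338M.
Totals: Δreserves = +£847M, Δdeposits = +£972M.
Δrequired reserves = 7% × +£972M = +£68.04M.
Δexcess reserves = Δreserves − Δrequired = +£847M − (+£68.04M) = +£778.96 million.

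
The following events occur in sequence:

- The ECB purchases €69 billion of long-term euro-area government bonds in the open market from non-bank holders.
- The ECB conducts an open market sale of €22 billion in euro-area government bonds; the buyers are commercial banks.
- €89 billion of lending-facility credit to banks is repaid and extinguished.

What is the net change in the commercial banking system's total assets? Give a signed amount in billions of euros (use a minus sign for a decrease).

Asset purchase (from non-banks) €69 billion: bank balance sheets expand → +€69B.
OMO sale (to banks) €22 billion: just an asset swap on bank balance sheets → 0.
Discount-window repayment €89 billion: bank balance sheets shrink → −€89B.
Net: 69 + 0 − 89 = -€20 billion.

-€20 billion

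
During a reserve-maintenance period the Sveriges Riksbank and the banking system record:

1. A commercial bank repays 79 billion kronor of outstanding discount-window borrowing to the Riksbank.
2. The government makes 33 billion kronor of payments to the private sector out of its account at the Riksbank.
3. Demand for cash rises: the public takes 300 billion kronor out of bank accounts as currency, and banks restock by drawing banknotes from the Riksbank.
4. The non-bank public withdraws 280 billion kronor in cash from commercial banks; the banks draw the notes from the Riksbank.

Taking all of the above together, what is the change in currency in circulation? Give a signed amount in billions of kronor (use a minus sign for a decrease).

+580 billion

Riksbank balance sheet:
  Assets:      Loans to banks −79B
  Liabilities: Bank reserves −626B, Currency in circulation +580B, Government deposits −33B
Commercial banking system:
  Assets:      Reserves at CB −626B
  Liabilities: Checkable deposits −547B, Borrowings from CB −79B
So the change in currency in circulation is +580 billion.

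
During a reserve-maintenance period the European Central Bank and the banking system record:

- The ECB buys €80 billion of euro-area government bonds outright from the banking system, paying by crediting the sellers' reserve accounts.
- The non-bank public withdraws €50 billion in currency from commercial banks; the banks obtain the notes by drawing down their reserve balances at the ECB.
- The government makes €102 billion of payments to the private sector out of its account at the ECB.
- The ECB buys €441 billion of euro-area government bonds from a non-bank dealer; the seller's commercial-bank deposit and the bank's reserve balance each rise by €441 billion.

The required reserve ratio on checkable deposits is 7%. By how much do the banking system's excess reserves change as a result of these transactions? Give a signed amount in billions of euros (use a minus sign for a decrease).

+€538.49 billion

OMO purchase (from banks) €80 billion: reserves +€80B, deposits 0.
Currency withdrawal €50 billion: reserves −€50B, deposits −€50B.
Government spending €102 billion: reserves +€102B, deposits +€102B.
Asset purchase (from non-banks) €441 billion: reserves +€441B, deposits +€441B.
Totals: Δreserves = +€573B, Δdeposits = +€493B.
Δrequired reserves = 7% × +€493B = +€34.51B.
Δexcess reserves = Δreserves − Δrequired = +€573B − (+€34.51B) = +€538.49 billion.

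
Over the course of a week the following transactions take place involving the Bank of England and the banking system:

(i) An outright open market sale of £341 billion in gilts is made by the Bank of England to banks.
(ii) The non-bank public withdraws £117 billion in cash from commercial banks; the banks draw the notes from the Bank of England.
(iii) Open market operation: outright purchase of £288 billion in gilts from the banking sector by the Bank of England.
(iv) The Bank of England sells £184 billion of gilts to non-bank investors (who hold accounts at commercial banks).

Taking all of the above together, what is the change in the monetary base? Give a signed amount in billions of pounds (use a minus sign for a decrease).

OMO sale (to banks) £341 billion: Bank of England balance sheet contracts → −£341B.
Currency withdrawal £117 billion: just a shift between currency and reserves — both are base money → 0.
OMO purchase (from banks) £288 billion: Bank of England balance sheet expands → +£288B.
Asset sale (to non-banks) £184 billion: Bank of England balance sheet contracts → −£184B.
Net: −341 + 0 + 288 − 184 = -£237 billion.

-£237 billion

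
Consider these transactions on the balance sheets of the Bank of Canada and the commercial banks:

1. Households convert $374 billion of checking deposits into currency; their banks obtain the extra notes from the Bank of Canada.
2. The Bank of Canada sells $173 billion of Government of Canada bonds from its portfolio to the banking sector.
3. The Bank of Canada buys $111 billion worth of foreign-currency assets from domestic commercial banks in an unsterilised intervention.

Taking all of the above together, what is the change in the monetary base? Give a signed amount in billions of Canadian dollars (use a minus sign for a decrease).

Currency withdrawal $374 billion: just a shift between currency and reserves — both are base money → 0.
OMO sale (to banks) $173 billion: Bank of Canada balance sheet contracts → −$173B.
FX purchase $111 billion: Bank of Canada balance sheet expands → +$111B.
Net: 0 − 173 + 111 = -$62 billion.

-$62 billion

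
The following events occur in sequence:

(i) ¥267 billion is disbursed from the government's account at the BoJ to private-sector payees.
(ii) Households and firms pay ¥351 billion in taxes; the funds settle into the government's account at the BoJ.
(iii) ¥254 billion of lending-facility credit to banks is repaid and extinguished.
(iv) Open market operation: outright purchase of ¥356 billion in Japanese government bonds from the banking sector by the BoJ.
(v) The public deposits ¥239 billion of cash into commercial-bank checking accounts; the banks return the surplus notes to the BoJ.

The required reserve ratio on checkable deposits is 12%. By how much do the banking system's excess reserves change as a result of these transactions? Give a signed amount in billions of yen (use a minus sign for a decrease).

Government spending ¥267 billion: reserves +¥267B, deposits +¥267B.
Government account inflow ¥351 billion: reserves −¥351B, deposits −¥351B.
Discount-window repayment ¥254 billion: reserves −¥254B, deposits 0.
OMO purchase (from banks) ¥356 billion: reserves +¥356B, deposits 0.
Currency deposit ¥239 billion: reserves +¥239B, deposits +¥239B.
Totals: Δreserves = +¥257B, Δdeposits = +¥155B.
Δrequired reserves = 12% × +¥155B = +¥18.6B.
Δexcess reserves = Δreserves − Δrequired = +¥257B − (+¥18.6B) = +¥238.4 billion.

+¥238.4 billion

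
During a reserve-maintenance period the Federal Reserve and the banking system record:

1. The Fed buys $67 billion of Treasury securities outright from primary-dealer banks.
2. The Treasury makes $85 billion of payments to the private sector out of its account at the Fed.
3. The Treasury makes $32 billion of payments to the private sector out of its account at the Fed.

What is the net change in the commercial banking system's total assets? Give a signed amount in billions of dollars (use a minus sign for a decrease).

+$117 billion

OMO purchase (from banks) $67 billion: just an asset swap on bank balance sheets → 0.
Government spending $85 billion: bank balance sheets expand → +$85B.
Government spending $32 billion: bank balance sheets expand → +$32B.
Net: 0 + 85 + 32 = +$117 billion.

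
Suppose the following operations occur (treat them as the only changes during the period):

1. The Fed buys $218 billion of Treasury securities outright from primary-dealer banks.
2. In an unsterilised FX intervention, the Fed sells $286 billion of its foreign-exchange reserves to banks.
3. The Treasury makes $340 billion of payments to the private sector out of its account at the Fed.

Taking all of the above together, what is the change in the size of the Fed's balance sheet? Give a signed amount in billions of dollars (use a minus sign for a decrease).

OMO purchase (from banks) $218 billion: a Fed asset is acquired → +$218B.
FX sale $286 billion: a Fed asset is shed → −$286B.
Government spending $340 billion: only the composition of liabilities changes → 0.
Net: 218 − 286 + 0 = -$68 billion.

-$68 billion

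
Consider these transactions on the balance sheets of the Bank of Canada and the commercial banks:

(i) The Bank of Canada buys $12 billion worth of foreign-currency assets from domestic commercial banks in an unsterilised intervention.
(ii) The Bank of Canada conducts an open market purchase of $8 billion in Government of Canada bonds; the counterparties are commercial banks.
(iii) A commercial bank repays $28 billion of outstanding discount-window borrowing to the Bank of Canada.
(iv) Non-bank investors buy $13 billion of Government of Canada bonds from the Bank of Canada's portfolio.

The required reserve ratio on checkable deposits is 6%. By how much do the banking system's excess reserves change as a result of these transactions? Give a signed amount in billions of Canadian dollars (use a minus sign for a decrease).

-$20.22 billion

FX purchase $12 billion: reserves +$12B, deposits 0.
OMO purchase (from banks) $8 billion: reserves +$8B, deposits 0.
Discount-window repayment $28 billion: reserves −$28B, deposits 0.
Asset sale (to non-banks) $13 billion: reserves −$13B, deposits −$13B.
Totals: Δreserves = −$21B, Δdeposits = −$13B.
Δrequired reserves = 6% × −$13B = −$0.78B.
Δexcess reserves = Δreserves − Δrequired = −$21B − (−$0.78B) = -$20.22 billion.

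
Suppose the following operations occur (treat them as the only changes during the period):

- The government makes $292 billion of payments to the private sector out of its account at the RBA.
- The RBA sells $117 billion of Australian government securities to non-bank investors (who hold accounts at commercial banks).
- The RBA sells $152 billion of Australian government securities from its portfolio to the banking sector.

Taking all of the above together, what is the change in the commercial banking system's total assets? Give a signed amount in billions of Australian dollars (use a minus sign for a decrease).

+$175 billion

Government spending $292 billion: bank balance sheets expand → +$292B.
Asset sale (to non-banks) $117 billion: bank balance sheets shrink → −$117B.
OMO sale (to banks) $152 billion: just an asset swap on bank balance sheets → 0.
Net: 292 − 117 + 0 = +$175 billion.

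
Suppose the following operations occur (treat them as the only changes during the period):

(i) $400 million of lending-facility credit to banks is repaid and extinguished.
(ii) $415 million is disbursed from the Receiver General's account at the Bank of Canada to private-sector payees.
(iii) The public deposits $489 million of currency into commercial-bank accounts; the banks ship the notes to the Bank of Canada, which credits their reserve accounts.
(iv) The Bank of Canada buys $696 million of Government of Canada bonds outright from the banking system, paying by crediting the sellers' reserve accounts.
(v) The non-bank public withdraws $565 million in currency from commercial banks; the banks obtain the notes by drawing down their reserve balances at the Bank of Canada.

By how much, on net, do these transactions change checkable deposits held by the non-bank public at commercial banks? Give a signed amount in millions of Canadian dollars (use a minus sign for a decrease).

+$339 million

Bank of Canada balance sheet:
  Assets:      Securities +$696M, Loans to banks −$400M
  Liabilities: Bank reserves +$635M, Currency in circulation +$76M, Government deposits −$415M
Commercial banking system:
  Assets:      Reserves at CB +$635M, Securities −$696M
  Liabilities: Checkable deposits +$339M, Borrowings from CB −$400M
So the change in checkable deposits held by the non-bank public at commercial banks is +$339 million.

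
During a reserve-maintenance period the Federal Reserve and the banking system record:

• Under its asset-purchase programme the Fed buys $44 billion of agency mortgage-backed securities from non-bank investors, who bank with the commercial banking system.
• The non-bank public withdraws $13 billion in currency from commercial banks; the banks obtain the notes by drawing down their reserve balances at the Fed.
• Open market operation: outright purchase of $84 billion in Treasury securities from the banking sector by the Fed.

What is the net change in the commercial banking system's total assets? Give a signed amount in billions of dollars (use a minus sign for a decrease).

Asset purchase (from non-banks) $44 billion: bank balance sheets expand → +$44B.
Currency withdrawal $13 billion: bank balance sheets shrink → −$13B.
OMO purchase (from banks) $84 billion: just an asset swap on bank balance sheets → 0.
Net: 44 − 13 + 0 = +$31 billion.

+$31 billion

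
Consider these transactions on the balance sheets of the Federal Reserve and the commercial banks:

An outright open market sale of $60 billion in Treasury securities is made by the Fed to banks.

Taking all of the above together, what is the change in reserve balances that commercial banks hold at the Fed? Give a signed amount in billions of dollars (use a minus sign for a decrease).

Fed balance sheet:
  Assets:      Securities −$60B
  Liabilities: Bank reserves −$60B
Commercial banking system:
  Assets:      Reserves at CB −$60B, Securities +$60B
  Liabilities: no change
So the change in reserve balances that commercial banks hold at the Fed is -$60 billion.

-$60 billion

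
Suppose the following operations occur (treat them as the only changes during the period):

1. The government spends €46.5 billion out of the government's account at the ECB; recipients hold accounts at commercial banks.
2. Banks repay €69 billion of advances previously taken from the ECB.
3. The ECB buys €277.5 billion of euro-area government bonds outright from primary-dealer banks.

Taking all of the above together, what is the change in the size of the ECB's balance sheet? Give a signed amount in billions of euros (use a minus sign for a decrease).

Government spending €46.5 billion: only the composition of liabilities changes → 0.
Discount-window repayment €69 billion: an ECB asset is shed → −€69B.
OMO purchase (from banks) €277.5 billion: an ECB asset is acquired → +€277.5B.
Net: 0 − 69 + 277.5 = +€208.5 billion.

+€208.5 billion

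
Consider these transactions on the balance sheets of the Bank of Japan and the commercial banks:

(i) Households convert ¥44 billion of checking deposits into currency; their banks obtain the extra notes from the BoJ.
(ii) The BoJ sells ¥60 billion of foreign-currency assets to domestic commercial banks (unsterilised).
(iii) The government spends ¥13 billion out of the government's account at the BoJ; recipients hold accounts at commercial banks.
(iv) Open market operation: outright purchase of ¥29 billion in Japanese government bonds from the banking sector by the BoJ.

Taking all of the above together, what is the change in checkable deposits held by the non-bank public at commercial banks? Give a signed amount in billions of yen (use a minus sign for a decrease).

-¥31 billion

Currency withdrawal ¥44 billion: non-bank counterparties' bank balances fall → −¥44B.
FX sale ¥60 billion: the counterparty is a bank, so public deposits are unchanged → 0.
Government spending ¥13 billion: non-bank counterparties' bank balances rise → +¥13B.
OMO purchase (from banks) ¥29 billion: the counterparty is a bank, so public deposits are unchanged → 0.
Net: −44 + 0 + 13 + 0 = -¥31 billion.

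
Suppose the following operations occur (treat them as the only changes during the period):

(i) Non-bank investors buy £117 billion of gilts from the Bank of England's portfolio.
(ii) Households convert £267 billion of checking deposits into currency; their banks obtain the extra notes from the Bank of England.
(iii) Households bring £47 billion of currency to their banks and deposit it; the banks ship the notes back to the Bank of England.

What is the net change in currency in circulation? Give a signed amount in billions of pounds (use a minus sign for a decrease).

+£220 billion

Asset sale (to non-banks) £117 billion: no currency enters or leaves circulation → 0.
Currency withdrawal £267 billion: notes leave the central bank → +£267B.
Currency deposit £47 billion: notes return to the central bank → −£47B.
Net: 0 + 267 − 47 = +£220 billion.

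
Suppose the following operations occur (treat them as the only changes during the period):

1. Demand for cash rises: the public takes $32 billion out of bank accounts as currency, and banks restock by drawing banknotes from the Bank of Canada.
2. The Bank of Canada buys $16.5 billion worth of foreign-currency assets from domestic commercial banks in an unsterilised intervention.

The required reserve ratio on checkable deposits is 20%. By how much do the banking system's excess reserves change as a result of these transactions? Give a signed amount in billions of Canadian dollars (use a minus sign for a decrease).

Currency withdrawal $32 billion: reserves −$32B, deposits −$32B.
FX purchase $16.5 billion: reserves +$16.5B, deposits 0.
Totals: Δreserves = −$15.5B, Δdeposits = −$32B.
Δrequired reserves = 20% × −$32B = −$6.4B.
Δexcess reserves = Δreserves − Δrequired = −$15.5B − (−$6.4B) = -$9.1 billion.

-$9.1 billion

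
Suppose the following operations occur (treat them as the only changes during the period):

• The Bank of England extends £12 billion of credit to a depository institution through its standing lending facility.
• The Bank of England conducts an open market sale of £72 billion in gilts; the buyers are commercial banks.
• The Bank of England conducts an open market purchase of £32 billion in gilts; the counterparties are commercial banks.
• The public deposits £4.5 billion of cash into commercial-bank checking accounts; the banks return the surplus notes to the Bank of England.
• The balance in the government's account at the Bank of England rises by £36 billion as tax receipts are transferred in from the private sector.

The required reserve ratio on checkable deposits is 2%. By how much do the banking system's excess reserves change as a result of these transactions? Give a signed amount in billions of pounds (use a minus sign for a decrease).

-£58.87 billion

Discount-window loan £12 billion: reserves +£12B, deposits 0.
OMO sale (to banks) £72 billion: reserves −£72B, deposits 0.
OMO purchase (from banks) £32 billion: reserves +£32B, deposits 0.
Currency deposit £4.5 billion: reserves +£4.5B, deposits +£4.5B.
Government account inflow £36 billion: reserves −£36B, deposits −£36B.
Totals: Δreserves = −£59.5B, Δdeposits = −£31.5B.
Δrequired reserves = 2% × −£31.5B = −£0.63B.
Δexcess reserves = Δreserves − Δrequired = −£59.5B − (−£0.63B) = -£58.87 billion.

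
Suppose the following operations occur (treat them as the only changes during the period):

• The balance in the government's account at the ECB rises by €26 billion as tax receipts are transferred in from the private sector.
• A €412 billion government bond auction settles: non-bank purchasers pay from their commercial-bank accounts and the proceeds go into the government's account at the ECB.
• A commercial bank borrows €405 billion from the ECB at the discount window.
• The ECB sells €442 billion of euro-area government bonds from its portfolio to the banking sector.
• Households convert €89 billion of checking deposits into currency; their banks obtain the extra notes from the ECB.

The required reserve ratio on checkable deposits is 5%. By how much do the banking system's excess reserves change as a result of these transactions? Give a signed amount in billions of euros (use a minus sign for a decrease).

-€537.65 billion

Government account inflow €26 billion: reserves −€26B, deposits −€26B.
Government account inflow €412 billion: reserves −€412B, deposits −€412B.
Discount-window loan €405 billion: reserves +€405B, deposits 0.
OMO sale (to banks) €442 billion: reserves −€442B, deposits 0.
Currency withdrawal €89 billion: reserves −€89B, deposits −€89B.
Totals: Δreserves = −€564B, Δdeposits = −€527B.
Δrequired reserves = 5% × −€527B = −€26.35B.
Δexcess reserves = Δreserves − Δrequired = −€564B − (−€26.35B) = -€537.65 billion.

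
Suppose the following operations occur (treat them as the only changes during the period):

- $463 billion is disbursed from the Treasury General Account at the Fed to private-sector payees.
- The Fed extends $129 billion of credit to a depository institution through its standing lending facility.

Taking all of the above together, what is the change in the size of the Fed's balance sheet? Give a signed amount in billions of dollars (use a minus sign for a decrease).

Fed balance sheet:
  Assets:      Loans to banks +$129B
  Liabilities: Bank reserves +$592B, Government deposits −$463B
Change in total Fed assets = +$129 billion.

+$129 billion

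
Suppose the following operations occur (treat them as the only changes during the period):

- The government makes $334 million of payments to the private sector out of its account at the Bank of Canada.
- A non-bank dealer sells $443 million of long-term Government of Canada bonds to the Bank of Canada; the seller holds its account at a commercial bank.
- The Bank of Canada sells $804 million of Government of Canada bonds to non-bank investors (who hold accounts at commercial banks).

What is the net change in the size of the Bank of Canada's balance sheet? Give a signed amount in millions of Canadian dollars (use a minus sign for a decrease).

-$361 million

Government spending $334 million: only the composition of liabilities changes → 0.
Asset purchase (from non-banks) $443 million: a Bank of Canada asset is acquired → +$443M.
Asset sale (to non-banks) $804 million: a Bank of Canada asset is shed → −$804M.
Net: 0 + 443 − 804 = -$361 million.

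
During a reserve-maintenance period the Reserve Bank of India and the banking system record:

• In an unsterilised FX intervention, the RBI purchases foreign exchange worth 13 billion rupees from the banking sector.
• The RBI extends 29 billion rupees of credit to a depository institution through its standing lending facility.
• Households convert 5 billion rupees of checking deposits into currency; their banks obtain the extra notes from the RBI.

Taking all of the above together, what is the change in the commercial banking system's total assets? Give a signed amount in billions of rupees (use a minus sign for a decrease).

FX purchase 13 billion rupees: just an asset swap on bank balance sheets → 0.
Discount-window loan 29 billion rupees: bank balance sheets expand → +29B.
Currency withdrawal 5 billion rupees: bank balance sheets shrink → −5B.
Net: 0 + 29 − 5 = +24 billion.

+24 billion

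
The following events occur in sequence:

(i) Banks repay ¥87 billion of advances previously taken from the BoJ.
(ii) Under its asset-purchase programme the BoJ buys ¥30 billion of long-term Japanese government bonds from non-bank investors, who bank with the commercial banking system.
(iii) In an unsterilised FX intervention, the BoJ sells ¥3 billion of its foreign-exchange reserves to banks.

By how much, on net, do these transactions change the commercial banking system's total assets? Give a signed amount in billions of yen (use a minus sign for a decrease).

-¥57 billion

BoJ balance sheet:
  Assets:      Securities +¥30B, Loans to banks −¥87B, Foreign assets −¥3B
  Liabilities: Bank reserves −¥60B
Commercial banking system:
  Assets:      Reserves at CB −¥60B, Foreign assets +¥3B
  Liabilities: Checkable deposits +¥30B, Borrowings from CB −¥87B
Change in total bank assets = -¥57 billion.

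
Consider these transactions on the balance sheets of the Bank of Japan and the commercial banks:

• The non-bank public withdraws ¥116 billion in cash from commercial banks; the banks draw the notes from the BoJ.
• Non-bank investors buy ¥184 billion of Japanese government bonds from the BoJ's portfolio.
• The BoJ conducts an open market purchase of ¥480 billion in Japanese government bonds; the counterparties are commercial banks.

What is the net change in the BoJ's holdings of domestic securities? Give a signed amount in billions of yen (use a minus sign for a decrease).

Currency withdrawal ¥116 billion: the BoJ's securities portfolio is untouched → 0.
Asset sale (to non-banks) ¥184 billion: securities removed from the BoJ's portfolio → −¥184B.
OMO purchase (from banks) ¥480 billion: securities added to the BoJ's portfolio → +¥480B.
Net: 0 − 184 + 480 = +¥296 billion.

+¥296 billion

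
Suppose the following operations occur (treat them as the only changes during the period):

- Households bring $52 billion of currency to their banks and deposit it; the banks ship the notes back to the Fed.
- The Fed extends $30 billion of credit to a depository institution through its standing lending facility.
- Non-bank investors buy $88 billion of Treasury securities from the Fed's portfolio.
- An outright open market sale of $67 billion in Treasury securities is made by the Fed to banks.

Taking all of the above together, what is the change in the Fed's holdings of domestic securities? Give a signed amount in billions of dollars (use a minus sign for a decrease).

-$155 billion

Currency deposit $52 billion: the Fed's securities portfolio is untouched → 0.
Discount-window loan $30 billion: the Fed's securities portfolio is untouched → 0.
Asset sale (to non-banks) $88 billion: securities removed from the Fed's portfolio → −$88B.
OMO sale (to banks) $67 billion: securities removed from the Fed's portfolio → −$67B.
Net: 0 + 0 − 88 − 67 = -$155 billion.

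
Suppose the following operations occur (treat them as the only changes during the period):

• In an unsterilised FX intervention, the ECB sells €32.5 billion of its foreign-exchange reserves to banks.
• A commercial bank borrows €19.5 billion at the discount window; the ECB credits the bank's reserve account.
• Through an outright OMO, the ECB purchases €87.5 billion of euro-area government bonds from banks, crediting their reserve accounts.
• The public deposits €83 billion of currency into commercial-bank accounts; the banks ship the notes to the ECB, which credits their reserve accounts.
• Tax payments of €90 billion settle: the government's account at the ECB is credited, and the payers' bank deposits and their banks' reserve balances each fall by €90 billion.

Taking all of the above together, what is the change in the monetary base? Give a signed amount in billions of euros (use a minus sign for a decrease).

-€15.5 billion

ECB balance sheet:
  Assets:      Securities +€87.5B, Loans to banks +€19.5B, Foreign assets −€32.5B
  Liabilities: Bank reserves +€67.5B, Currency in circulation −€83B, Government deposits +€90B
Commercial banking system:
  Assets:      Reserves at CB +€67.5B, Securities −€87.5B, Foreign assets +€32.5B
  Liabilities: Checkable deposits −€7B, Borrowings from CB +€19.5B
Monetary base = currency + reserves: −€83B + (+€67.5B) = -€15.5 billion.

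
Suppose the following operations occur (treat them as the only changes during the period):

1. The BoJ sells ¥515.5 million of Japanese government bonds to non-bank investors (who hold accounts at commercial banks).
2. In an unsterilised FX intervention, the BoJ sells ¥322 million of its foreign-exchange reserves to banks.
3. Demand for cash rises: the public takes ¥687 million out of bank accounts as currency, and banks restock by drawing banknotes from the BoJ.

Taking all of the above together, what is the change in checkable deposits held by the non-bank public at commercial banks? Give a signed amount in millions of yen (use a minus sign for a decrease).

Asset sale (to non-banks) ¥515.5 million: non-bank counterparties' bank balances fall → −¥515.5M.
FX sale ¥322 million: the counterparty is a bank, so public deposits are unchanged → 0.
Currency withdrawal ¥687 million: non-bank counterparties' bank balances fall → −¥687M.
Net: −515.5 + 0 − 687 = -¥1202.5 million.

-¥1202.5 million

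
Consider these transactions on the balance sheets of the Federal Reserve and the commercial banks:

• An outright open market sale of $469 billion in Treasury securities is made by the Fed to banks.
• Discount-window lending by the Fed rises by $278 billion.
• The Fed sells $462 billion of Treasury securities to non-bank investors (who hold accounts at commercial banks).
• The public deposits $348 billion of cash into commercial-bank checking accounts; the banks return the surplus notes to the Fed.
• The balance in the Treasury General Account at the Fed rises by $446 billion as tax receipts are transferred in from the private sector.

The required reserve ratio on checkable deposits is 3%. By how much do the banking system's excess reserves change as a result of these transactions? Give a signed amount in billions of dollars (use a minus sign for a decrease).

OMO sale (to banks) $469 billion: reserves −$469B, deposits 0.
Discount-window loan $278 billion: reserves +$278B, deposits 0.
Asset sale (to non-banks) $462 billion: reserves −$462B, deposits −$462B.
Currency deposit $348 billion: reserves +$348B, deposits +$348B.
Government account inflow $446 billion: reserves −$446B, deposits −$446B.
Totals: Δreserves = −$751B, Δdeposits = −$560B.
Δrequired reserves = 3% × −$560B = −$16.8B.
Δexcess reserves = Δreserves − Δrequired = −$751B − (−$16.8B) = -$734.2 billion.

-$734.2 billion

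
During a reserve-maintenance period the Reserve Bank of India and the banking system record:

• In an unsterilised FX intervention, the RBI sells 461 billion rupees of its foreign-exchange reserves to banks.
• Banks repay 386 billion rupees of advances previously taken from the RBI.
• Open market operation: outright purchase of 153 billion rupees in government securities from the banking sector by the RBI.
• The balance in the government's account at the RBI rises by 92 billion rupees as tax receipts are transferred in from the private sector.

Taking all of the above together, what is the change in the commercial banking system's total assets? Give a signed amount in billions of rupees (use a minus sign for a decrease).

FX sale 461 billion rupees: just an asset swap on bank balance sheets → 0.
Discount-window repayment 386 billion rupees: bank balance sheets shrink → −386B.
OMO purchase (from banks) 153 billion rupees: just an asset swap on bank balance sheets → 0.
Government account inflow 92 billion rupees: bank balance sheets shrink → −92B.
Net: 0 − 386 + 0 − 92 = -478 billion.

-478 billion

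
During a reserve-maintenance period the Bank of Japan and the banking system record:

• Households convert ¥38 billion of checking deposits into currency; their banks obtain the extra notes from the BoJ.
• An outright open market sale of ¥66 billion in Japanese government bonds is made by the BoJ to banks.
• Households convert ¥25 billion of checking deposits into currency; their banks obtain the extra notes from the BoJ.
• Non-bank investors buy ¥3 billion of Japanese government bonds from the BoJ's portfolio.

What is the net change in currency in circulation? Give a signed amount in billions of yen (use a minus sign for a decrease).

Currency withdrawal ¥38 billion: notes leave the central bank → +¥38B.
OMO sale (to banks) ¥66 billion: no currency enters or leaves circulation → 0.
Currency withdrawal ¥25 billion: notes leave the central bank → +¥25B.
Asset sale (to non-banks) ¥3 billion: no currency enters or leaves circulation → 0.
Net: 38 + 0 + 25 + 0 = +¥63 billion.

+¥63 billion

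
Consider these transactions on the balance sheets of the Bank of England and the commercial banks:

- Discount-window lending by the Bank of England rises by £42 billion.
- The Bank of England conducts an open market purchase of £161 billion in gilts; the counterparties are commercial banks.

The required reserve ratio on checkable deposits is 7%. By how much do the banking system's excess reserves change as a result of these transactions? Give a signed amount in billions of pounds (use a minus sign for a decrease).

Discount-window loan £42 billion: reserves +£42B, deposits 0.
OMO purchase (from banks) £161 billion: reserves +£161B, deposits 0.
Totals: Δreserves = +£203B, Δdeposits = 0.
Δrequired reserves = 7% × 0 = 0.
Δexcess reserves = Δreserves − Δrequired = +£203B − (0) = +£203 billion.

+£203 billion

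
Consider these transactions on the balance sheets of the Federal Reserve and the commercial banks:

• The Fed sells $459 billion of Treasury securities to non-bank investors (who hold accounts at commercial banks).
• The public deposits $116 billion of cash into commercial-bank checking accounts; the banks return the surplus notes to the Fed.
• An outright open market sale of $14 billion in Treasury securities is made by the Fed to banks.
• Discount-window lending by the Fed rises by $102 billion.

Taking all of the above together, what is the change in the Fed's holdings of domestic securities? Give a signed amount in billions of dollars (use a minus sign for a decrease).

Asset sale (to non-banks) $459 billion: securities removed from the Fed's portfolio → −$459B.
Currency deposit $116 billion: the Fed's securities portfolio is untouched → 0.
OMO sale (to banks) $14 billion: securities removed from the Fed's portfolio → −$14B.
Discount-window loan $102 billion: the Fed's securities portfolio is untouched → 0.
Net: −459 + 0 − 14 + 0 = -$473 billion.

-$473 billion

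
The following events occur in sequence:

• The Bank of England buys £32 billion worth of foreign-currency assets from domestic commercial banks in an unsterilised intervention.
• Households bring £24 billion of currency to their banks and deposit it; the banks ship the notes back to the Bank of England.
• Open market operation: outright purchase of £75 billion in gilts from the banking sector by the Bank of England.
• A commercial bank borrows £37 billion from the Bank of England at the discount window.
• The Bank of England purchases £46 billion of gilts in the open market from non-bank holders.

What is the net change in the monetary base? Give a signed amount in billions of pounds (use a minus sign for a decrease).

FX purchase £32 billion: Bank of England balance sheet expands → +£32B.
Currency deposit £24 billion: just a shift between currency and reserves — both are base money → 0.
OMO purchase (from banks) £75 billion: Bank of England balance sheet expands → +£75B.
Discount-window loan £37 billion: Bank of England balance sheet expands → +£37B.
Asset purchase (from non-banks) £46 billion: Bank of England balance sheet expands → +£46B.
Net: 32 + 0 + 75 + 37 + 46 = +£190 billion.

+£190 billion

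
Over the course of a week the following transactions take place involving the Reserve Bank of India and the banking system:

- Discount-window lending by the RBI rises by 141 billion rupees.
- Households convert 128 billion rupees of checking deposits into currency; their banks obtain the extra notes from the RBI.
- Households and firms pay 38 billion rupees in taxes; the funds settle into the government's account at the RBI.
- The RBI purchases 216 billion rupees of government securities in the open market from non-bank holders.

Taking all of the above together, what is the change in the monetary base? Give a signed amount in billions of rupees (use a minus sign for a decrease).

Discount-window loan 141 billion rupees: RBI balance sheet expands → +141B.
Currency withdrawal 128 billion rupees: just a shift between currency and reserves — both are base money → 0.
Government account inflow 38 billion rupees: reserves shift to a non-base liability → −38B.
Asset purchase (from non-banks) 216 billion rupees: RBI balance sheet expands → +216B.
Net: 141 + 0 − 38 + 216 = +319 billion.

+319 billion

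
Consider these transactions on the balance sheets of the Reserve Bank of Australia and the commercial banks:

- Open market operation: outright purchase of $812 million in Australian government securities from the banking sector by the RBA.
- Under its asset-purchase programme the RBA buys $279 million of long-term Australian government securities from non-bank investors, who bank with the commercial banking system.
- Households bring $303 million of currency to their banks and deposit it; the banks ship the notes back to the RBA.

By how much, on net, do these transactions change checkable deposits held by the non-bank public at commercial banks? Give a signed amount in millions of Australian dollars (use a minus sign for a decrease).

OMO purchase (from banks) $812 million: the counterparty is a bank, so public deposits are unchanged → 0.
Asset purchase (from non-banks) $279 million: non-bank counterparties' bank balances rise → +$279M.
Currency deposit $303 million: non-bank counterparties' bank balances rise → +$303M.
Net: 0 + 279 + 303 = +$582 million.

+$582 million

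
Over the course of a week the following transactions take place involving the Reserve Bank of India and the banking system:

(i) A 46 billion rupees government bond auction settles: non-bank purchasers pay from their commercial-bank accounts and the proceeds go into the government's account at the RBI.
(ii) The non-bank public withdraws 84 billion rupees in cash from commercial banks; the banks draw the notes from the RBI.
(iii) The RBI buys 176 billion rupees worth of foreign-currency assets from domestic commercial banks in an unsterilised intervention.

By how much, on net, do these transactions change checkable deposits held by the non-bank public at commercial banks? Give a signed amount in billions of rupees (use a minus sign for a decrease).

Government account inflow 46 billion rupees: non-bank counterparties' bank balances fall → −46B.
Currency withdrawal 84 billion rupees: non-bank counterparties' bank balances fall → −84B.
FX purchase 176 billion rupees: the counterparty is a bank, so public deposits are unchanged → 0.
Net: −46 − 84 + 0 = -130 billion.

-130 billion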